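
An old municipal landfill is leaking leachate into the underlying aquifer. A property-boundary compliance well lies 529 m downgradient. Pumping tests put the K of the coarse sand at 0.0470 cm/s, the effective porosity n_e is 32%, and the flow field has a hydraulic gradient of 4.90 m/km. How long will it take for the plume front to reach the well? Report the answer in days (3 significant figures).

K = 0.0470 cm/s × 864 = 40.61 m/d
Darcy flux q = K·i = 40.61 × 0.0049 = 0.1990 m/d
v_s = q/n_e = 0.1990/0.32 = 0.6218 m/d
t = L / v = 529 / 0.6218 = 850.7 d

851 days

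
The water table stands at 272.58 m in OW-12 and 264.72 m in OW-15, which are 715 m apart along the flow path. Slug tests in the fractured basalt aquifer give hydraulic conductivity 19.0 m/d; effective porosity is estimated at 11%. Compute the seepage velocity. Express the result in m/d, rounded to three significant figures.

1.90 m/d

Hydraulic gradient i = (272.58 − 264.72) / 715 = 7.86 / 715 = 0.01099
q = Ki = 19.0 × 0.01099 = 0.2089 m/d
Average linear velocity = 0.2089 / 0.11 = 1.899 m/d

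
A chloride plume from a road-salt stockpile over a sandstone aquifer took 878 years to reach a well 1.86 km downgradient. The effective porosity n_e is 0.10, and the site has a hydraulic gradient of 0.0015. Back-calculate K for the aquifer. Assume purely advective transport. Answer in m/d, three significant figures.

t = 878 years = 320500 d
L = 1.86 km = 1860 m
v = L / t = 1860 / 320500 = 0.005804 m/d
K = v · n / i = 0.005804 × 0.10 / 0.0015 = 0.387 m/d

0.387 m/d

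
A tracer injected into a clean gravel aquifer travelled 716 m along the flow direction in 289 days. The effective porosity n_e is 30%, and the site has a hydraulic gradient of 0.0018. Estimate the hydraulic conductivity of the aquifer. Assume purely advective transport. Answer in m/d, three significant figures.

v = L / t = 716 / 289 = 2.478 m/d
K = v · n / i = 2.478 × 0.30 / 0.0018 = 413 m/d

413 m/d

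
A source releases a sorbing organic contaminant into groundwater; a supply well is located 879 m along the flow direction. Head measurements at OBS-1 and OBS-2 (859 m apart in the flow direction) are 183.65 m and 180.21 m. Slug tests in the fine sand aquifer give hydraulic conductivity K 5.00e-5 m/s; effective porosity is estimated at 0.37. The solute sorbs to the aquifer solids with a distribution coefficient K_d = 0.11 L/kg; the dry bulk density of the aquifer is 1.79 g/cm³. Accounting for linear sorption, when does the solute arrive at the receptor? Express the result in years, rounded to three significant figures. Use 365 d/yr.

78.9 years

Hydraulic gradient i = (183.65 − 180.21) / 859 = 3.44 / 859 = 0.004005
K = 5.00e-5 m/s × 86400 s/d = 4.320 m/d
Darcy flux q = K·i = 4.320 × 0.004005 = 0.01730 m/d
v_s = q/n_e = 0.01730/0.37 = 0.04676 m/d
Retardation R = 1 + ρ_b·K_d/n = 1 + 1.79×0.11/0.37 = 1.532
Contaminant velocity v_c = v/R = 0.04676/1.532 = 0.03052 m/d
t = L/v_c = 879/0.03052 = 28800 d
   = 28800/365 = 78.9 yr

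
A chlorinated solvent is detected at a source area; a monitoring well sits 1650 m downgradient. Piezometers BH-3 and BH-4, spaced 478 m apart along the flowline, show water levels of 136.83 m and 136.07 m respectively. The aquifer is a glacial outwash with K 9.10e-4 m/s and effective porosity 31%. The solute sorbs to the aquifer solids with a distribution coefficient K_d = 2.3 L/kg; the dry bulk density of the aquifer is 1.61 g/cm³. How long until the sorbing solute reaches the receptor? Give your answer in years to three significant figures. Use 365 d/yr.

145 years

Hydraulic gradient i = (136.83 − 136.07) / 478 = 0.76 / 478 = 0.001590
K = 9.10e-4 m/s × 86400 s/d = 78.62 m/d
Darcy flux q = K·i = 78.62 × 0.001590 = 0.1250 m/d
Average linear velocity = 0.1250 / 0.31 = 0.4033 m/d
Retardation R = 1 + ρ_b·K_d/n = 1 + 1.61×2.3/0.31 = 12.95
Contaminant velocity v_c = v/R = 0.4033/12.95 = 0.03115 m/d
t = L/v_c = 1650/0.03115 = 52970 d
   = 52970/365 = 145 yr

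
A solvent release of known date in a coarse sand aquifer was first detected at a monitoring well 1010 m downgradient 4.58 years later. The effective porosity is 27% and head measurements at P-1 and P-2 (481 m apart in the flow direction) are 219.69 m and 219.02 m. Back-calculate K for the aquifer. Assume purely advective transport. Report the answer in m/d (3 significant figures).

Hydraulic gradient i = (219.69 − 219.02) / 481 = 0.67 / 481 = 0.001393
t = 4.58 years = 1672 d
v = L / t = 1010 / 1672 = 0.6042 m/d
K = v · n / i = 0.6042 × 0.27 / 0.001393 = 117 m/d

117 m/d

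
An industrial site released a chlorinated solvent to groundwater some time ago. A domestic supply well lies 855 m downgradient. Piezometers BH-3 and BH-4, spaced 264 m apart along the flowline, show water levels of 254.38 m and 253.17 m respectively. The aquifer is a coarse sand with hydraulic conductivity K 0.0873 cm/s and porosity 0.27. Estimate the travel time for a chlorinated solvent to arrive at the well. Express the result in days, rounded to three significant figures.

Hydraulic gradient i = (254.38 − 253.17) / 264 = 1.21 / 264 = 0.004583
K = 0.0873 cm/s × 864 = 75.43 m/d
q = Ki = 75.43 × 0.004583 = 0.3457 m/d
v_s = q/n_e = 0.3457/0.27 = 1.280 m/d
t = L / v = 855 / 1.280 = 667.8 d

668 days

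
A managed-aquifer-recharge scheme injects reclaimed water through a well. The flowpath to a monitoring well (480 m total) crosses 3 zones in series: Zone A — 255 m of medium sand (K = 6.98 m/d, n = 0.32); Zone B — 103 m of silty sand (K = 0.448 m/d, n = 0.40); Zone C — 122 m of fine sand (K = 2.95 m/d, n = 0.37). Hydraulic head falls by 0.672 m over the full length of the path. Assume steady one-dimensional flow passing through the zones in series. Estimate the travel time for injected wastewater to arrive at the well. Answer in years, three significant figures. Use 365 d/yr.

211 years

Steady 1-D flow in series ⇒ the Darcy flux q is identical in every zone and the zone head losses add (resistances L/K in series).
Σ(L/K) = 255/6.98 + 103/0.448 + 122/2.95 = 36.53 + 229.9 + 41.36 = 307.8 d
q = ΔH / Σ(L/K) = 0.672 / 307.8 = 0.002183 m/d (same in every zone)
Zone A: v = q/n = 0.002183/0.32 = 0.006823 m/d → t_A = 255/0.006823 = 37380 d
Zone B: v = q/n = 0.002183/0.40 = 0.005458 m/d → t_B = 103/0.005458 = 18870 d
Zone C: v = q/n = 0.002183/0.37 = 0.005901 m/d → t_C = 122/0.005901 = 20680 d
Total t = 37380 + 18870 + 20680 = 76920 d
   = 76920 / 365 = 211 yr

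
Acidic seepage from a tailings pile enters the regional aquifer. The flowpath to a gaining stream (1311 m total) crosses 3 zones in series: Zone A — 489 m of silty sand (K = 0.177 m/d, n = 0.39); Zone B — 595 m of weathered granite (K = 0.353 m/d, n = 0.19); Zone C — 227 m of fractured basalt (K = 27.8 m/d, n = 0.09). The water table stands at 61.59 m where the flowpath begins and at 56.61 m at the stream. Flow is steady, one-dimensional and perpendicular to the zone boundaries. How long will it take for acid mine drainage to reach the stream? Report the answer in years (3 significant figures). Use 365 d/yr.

795 years

Total head drop ΔH = 61.59 − 56.61 = 4.98 m
Continuity: the same q passes through each zone, so ΔH = q·Σ(L_j/K_j) — the zones act as resistances in series.
Σ(L/K) = 489/0.177 + 595/0.353 + 227/27.8 = 2763 + 1686 + 8.165 = 4456 d
q = ΔH / Σ(L/K) = 4.98 / 4456 = 0.001117 m/d (same in every zone)
Zone A: v = q/n = 0.001117/0.39 = 0.002865 m/d → t_A = 489/0.002865 = 170700 d
Zone B: v = q/n = 0.001117/0.19 = 0.005882 m/d → t_B = 595/0.005882 = 101200 d
Zone C: v = q/n = 0.001117/0.09 = 0.01242 m/d → t_C = 227/0.01242 = 18280 d
Total t = 170700 + 101200 + 18280 = 290100 d
   = 290100 / 365 = 795 yr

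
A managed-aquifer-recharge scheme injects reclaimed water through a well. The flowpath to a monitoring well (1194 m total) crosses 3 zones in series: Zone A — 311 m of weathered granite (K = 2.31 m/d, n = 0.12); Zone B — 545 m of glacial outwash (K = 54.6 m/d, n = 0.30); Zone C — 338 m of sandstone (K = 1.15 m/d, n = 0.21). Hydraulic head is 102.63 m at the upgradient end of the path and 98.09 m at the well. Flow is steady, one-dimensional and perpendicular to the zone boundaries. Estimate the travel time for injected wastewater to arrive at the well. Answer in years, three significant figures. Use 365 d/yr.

71.9 years

Total head drop ΔH = 102.63 − 98.09 = 4.54 m
Continuity: the same q passes through each zone, so ΔH = q·Σ(L_j/K_j) — the zones act as resistances in series.
Σ(L/K) = 311/2.31 + 545/54.6 + 338/1.15 = 134.6 + 9.982 + 293.9 = 438.5 d
q = ΔH / Σ(L/K) = 4.54 / 438.5 = 0.01035 m/d (same in every zone)
Zone A: v = q/n = 0.01035/0.12 = 0.08627 m/d → t_A = 311/0.08627 = 3605 d
Zone B: v = q/n = 0.01035/0.30 = 0.03451 m/d → t_B = 545/0.03451 = 15790 d
Zone C: v = q/n = 0.01035/0.21 = 0.04930 m/d → t_C = 338/0.04930 = 6856 d
Total t = 3605 + 15790 + 6856 = 26250 d
   = 26250 / 365 = 71.9 yr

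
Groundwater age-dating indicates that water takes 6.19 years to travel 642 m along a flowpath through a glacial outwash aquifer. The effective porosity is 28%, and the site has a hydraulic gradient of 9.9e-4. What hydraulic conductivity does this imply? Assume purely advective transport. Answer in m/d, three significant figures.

80.4 m/d

t = 6.19 years = 2259 d
v = L / t = 642 / 2259 = 0.2842 m/d
K = v · n / i = 0.2842 × 0.28 / 9.9e-4 = 80.4 m/d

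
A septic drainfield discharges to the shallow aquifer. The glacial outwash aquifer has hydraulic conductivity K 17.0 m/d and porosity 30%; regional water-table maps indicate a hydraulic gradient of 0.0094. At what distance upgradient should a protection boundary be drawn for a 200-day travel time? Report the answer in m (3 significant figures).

107 m

Specific discharge q = 17.0 × 0.0094 = 0.1598 m/d
Seepage velocity v = q / n = 0.1598 / 0.30 = 0.5327 m/d
L = v × T = 0.5327 × 200 = 106.5 m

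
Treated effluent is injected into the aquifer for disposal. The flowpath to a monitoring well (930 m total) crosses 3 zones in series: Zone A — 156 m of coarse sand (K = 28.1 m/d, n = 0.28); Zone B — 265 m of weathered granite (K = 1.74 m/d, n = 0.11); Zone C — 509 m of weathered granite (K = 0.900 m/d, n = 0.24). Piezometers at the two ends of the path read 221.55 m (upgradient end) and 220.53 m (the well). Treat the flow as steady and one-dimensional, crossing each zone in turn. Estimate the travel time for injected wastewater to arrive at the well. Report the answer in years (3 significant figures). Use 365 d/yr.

Total head drop ΔH = 221.55 − 220.53 = 1.02 m
Continuity: the same q passes through each zone, so ΔH = q·Σ(L_j/K_j) — the zones act as resistances in series.
Σ(L/K) = 156/28.1 + 265/1.74 + 509/0.900 = 5.552 + 152.3 + 565.6 = 723.4 d
q = ΔH / Σ(L/K) = 1.02 / 723.4 = 0.001410 m/d (same in every zone)
Zone A: v = q/n = 0.001410/0.28 = 0.005036 m/d → t_A = 156/0.005036 = 30980 d
Zone B: v = q/n = 0.001410/0.11 = 0.01282 m/d → t_B = 265/0.01282 = 20670 d
Zone C: v = q/n = 0.001410/0.24 = 0.005875 m/d → t_C = 509/0.005875 = 86640 d
Total t = 30980 + 20670 + 86640 = 138300 d
   = 138300 / 365 = 379 yr

379 years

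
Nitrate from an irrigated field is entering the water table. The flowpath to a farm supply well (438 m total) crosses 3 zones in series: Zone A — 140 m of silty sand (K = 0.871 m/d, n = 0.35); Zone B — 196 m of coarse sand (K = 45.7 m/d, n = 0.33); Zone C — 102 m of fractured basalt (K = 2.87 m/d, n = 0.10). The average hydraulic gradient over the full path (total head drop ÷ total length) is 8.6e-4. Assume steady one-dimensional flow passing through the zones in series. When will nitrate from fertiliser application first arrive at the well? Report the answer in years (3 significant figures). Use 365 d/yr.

181 years

Steady 1-D flow in series ⇒ the Darcy flux q is identical in every zone and the zone head losses add (resistances L/K in series).
Σ(L/K) = 140/0.871 + 196/45.7 + 102/2.87 = 160.7 + 4.289 + 35.54 = 200.6 d
K_eq = L_total / Σ(L/K) = 438 / 200.6 = 2.184 m/d
q = K_eq · i = 2.184 × 8.6e-4 = 0.001878 m/d (same in every zone)
Zone A: v = q/n = 0.001878/0.35 = 0.005366 m/d → t_A = 140/0.005366 = 26090 d
Zone B: v = q/n = 0.001878/0.33 = 0.005691 m/d → t_B = 196/0.005691 = 34440 d
Zone C: v = q/n = 0.001878/0.10 = 0.01878 m/d → t_C = 102/0.01878 = 5431 d
Total t = 26090 + 34440 + 5431 = 65960 d
   = 65960 / 365 = 181 yr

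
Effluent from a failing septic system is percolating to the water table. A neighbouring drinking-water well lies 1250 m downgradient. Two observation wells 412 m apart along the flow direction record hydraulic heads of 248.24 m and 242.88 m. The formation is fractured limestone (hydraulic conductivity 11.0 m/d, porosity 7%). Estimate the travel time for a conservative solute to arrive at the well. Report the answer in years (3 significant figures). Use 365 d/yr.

Hydraulic gradient i = (248.24 − 242.88) / 412 = 5.36 / 412 = 0.01301
Darcy flux q = K·i = 11.0 × 0.01301 = 0.1431 m/d
Seepage velocity v = q / n = 0.1431 / 0.07 = 2.044 m/d
t = L / v = 1250 / 2.044 = 611.4 d
   = 611.4 / 365 = 1.68 yr

1.68 years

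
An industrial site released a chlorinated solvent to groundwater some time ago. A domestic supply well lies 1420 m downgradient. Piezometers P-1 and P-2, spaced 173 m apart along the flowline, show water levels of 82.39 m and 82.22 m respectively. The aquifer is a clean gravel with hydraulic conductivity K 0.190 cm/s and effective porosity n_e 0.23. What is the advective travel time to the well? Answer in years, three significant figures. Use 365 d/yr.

Hydraulic gradient i = (82.39 − 82.22) / 173 = 0.17 / 173 = 9.827e-4
K = 0.190 cm/s × 864 = 164.2 m/d
Specific discharge q = 164.2 × 9.827e-4 = 0.1613 m/d
Seepage velocity v = q / n = 0.1613 / 0.23 = 0.7014 m/d
t = L / v = 1420 / 0.7014 = 2025 d
   = 2025 / 365 = 5.55 yr

5.55 years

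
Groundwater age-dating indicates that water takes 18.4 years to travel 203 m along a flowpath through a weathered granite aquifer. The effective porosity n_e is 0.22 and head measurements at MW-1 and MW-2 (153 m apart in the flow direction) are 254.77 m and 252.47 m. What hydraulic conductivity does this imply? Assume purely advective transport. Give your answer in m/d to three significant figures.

Hydraulic gradient i = (254.77 − 252.47) / 153 = 2.30 / 153 = 0.01503
t = 18.4 years = 6716 d
v = L / t = 203 / 6716 = 0.03023 m/d
K = v · n / i = 0.03023 × 0.22 / 0.01503 = 0.442 m/d

0.442 m/d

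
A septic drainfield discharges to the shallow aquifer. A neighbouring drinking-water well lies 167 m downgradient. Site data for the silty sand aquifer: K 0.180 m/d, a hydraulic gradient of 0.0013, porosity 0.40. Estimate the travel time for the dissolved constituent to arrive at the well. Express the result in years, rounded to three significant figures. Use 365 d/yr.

782 years

Darcy flux q = K·i = 0.180 × 0.0013 = 2.340e-4 m/d
v_s = q/n_e = 2.340e-4/0.40 = 5.850e-4 m/d
t = L / v = 167 / 5.850e-4 = 285500 d
   = 285500 / 365 = 782 yr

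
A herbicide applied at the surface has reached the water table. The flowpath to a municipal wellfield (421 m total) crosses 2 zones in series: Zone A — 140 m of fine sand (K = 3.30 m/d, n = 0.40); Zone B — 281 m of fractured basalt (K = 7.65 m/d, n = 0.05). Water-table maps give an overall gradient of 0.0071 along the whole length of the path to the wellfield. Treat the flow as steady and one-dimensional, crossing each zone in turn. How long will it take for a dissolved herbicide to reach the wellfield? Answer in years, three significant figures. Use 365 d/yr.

5.08 years

For zones in series the flux q is common to all zones; the equivalent conductivity is the harmonic (thickness-weighted) mean, K_eq = L_total / Σ(L_j/K_j).
Σ(L/K) = 140/3.30 + 281/7.65 = 42.42 + 36.73 = 79.16 d
K_eq = L_total / Σ(L/K) = 421 / 79.16 = 5.319 m/d
q = K_eq · i = 5.319 × 0.0071 = 0.03776 m/d (same in every zone)
Zone A: v = q/n = 0.03776/0.40 = 0.09441 m/d → t_A = 140/0.09441 = 1483 d
Zone B: v = q/n = 0.03776/0.05 = 0.7552 m/d → t_B = 281/0.7552 = 372.1 d
Total t = 1483 + 372.1 = 1855 d
   = 1855 / 365 = 5.08 yr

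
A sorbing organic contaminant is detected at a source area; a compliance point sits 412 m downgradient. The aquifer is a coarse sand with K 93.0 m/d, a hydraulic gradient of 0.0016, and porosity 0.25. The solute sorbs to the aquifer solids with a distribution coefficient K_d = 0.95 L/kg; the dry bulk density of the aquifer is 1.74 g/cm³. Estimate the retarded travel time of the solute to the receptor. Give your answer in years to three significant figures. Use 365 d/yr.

14.4 years

q = Ki = 93.0 × 0.0016 = 0.1488 m/d
v_s = q/n_e = 0.1488/0.25 = 0.5952 m/d
Retardation R = 1 + ρ_b·K_d/n = 1 + 1.74×0.95/0.25 = 7.612
Contaminant velocity v_c = v/R = 0.5952/7.612 = 0.07819 m/d
t = L/v_c = 412/0.07819 = 5269 d
   = 5269/365 = 14.4 yr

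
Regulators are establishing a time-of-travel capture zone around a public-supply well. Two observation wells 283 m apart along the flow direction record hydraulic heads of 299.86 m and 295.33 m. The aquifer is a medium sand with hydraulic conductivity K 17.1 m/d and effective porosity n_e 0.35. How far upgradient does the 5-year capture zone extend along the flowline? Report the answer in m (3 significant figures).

Hydraulic gradient i = (299.86 − 295.33) / 283 = 4.53 / 283 = 0.01601
Darcy flux q = K·i = 17.1 × 0.01601 = 0.2737 m/d
Average linear velocity = 0.2737 / 0.35 = 0.7821 m/d
T = 5 yr × 365 = 1825 d
L = v × T = 0.7821 × 1825 = 1427 m

1430 m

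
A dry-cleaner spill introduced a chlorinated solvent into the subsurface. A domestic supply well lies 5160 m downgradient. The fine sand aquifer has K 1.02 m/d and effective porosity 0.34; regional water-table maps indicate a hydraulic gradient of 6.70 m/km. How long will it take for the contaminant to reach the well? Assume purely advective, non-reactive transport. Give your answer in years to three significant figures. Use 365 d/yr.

Darcy flux q = K·i = 1.02 × 0.0067 = 0.006834 m/d
Seepage velocity v = q / n = 0.006834 / 0.34 = 0.02010 m/d
t = L / v = 5160 / 0.02010 = 256700 d
   = 256700 / 365 = 703 yr

703 years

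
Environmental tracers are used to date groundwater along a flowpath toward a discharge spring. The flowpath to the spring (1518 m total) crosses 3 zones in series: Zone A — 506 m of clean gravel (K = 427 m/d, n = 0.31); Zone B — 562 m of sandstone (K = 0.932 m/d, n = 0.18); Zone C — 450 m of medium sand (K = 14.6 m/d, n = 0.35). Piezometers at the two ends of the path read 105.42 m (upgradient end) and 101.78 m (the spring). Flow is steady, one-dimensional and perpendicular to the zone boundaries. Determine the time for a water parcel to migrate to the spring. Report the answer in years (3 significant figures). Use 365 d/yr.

199 years

Total head drop ΔH = 105.42 − 101.78 = 3.64 m
Continuity: the same q passes through each zone, so ΔH = q·Σ(L_j/K_j) — the zones act as resistances in series.
Σ(L/K) = 506/427 + 562/0.932 + 450/14.6 = 1.185 + 603.0 + 30.82 = 635.0 d
q = ΔH / Σ(L/K) = 3.64 / 635.0 = 0.005732 m/d (same in every zone)
Zone A: v = q/n = 0.005732/0.31 = 0.01849 m/d → t_A = 506/0.01849 = 27360 d
Zone B: v = q/n = 0.005732/0.18 = 0.03185 m/d → t_B = 562/0.03185 = 17650 d
Zone C: v = q/n = 0.005732/0.35 = 0.01638 m/d → t_C = 450/0.01638 = 27480 d
Total t = 27360 + 17650 + 27480 = 72490 d
   = 72490 / 365 = 199 yr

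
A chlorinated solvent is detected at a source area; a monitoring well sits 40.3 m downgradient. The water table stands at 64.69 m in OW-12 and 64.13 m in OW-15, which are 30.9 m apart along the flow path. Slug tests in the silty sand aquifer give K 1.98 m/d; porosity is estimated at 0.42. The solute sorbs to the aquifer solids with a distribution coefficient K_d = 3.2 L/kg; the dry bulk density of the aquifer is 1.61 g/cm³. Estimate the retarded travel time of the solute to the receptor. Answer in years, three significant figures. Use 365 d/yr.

17.1 years

Hydraulic gradient i = (64.69 − 64.13) / 30.9 = 0.56 / 30.9 = 0.01812
Darcy flux q = K·i = 1.98 × 0.01812 = 0.03588 m/d
Seepage velocity v = q / n = 0.03588 / 0.42 = 0.08544 m/d
Retardation R = 1 + ρ_b·K_d/n = 1 + 1.61×3.2/0.42 = 13.27
Contaminant velocity v_c = v/R = 0.08544/13.27 = 0.006440 m/d
t = L/v_c = 40.3/0.006440 = 6258 d
   = 6258/365 = 17.1 yr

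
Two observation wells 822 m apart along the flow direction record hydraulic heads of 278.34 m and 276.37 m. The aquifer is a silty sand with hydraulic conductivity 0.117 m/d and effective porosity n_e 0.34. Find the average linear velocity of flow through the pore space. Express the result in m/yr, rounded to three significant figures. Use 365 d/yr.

0.301 m/yr

Hydraulic gradient i = (278.34 − 276.37) / 822 = 1.97 / 822 = 0.002397
Specific discharge q = 0.117 × 0.002397 = 2.804e-4 m/d
v_s = q/n_e = 2.804e-4/0.34 = 8.247e-4 m/d
   = 8.247e-4 × 365 = 0.301 m/yr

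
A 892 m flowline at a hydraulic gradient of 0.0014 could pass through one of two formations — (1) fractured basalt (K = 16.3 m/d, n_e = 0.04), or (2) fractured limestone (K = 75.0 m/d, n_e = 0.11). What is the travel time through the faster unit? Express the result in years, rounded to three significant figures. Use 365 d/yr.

2.56 years

Unit 1 (fractured basalt): v = 16.3×0.0014/0.04 = 0.5705 m/d, t = 892/0.5705 = 1564 d
Unit 2 (fractured limestone): v = 75.0×0.0014/0.11 = 0.9545 m/d, t = 892/0.9545 = 934.5 d
Faster: 934.5 d / 365 = 2.56 yr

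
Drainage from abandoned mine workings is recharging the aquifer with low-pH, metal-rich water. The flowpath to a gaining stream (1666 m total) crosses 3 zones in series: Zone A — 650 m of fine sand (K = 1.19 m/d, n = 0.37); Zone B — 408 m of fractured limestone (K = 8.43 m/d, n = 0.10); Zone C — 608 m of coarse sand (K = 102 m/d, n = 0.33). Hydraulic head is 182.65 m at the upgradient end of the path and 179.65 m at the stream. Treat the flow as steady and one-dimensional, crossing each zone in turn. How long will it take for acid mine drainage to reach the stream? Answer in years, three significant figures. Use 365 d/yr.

264 years

Total head drop ΔH = 182.65 − 179.65 = 3.00 m
Steady 1-D flow in series ⇒ the Darcy flux q is identical in every zone and the zone head losses add (resistances L/K in series).
Σ(L/K) = 650/1.19 + 408/8.43 + 608/102 = 546.2 + 48.40 + 5.961 = 600.6 d
q = ΔH / Σ(L/K) = 3.00 / 600.6 = 0.004995 m/d (same in every zone)
Zone A: v = q/n = 0.004995/0.37 = 0.01350 m/d → t_A = 650/0.01350 = 48150 d
Zone B: v = q/n = 0.004995/0.10 = 0.04995 m/d → t_B = 408/0.04995 = 8168 d
Zone C: v = q/n = 0.004995/0.33 = 0.01514 m/d → t_C = 608/0.01514 = 40170 d
Total t = 48150 + 8168 + 40170 = 96480 d
   = 96480 / 365 = 264 yr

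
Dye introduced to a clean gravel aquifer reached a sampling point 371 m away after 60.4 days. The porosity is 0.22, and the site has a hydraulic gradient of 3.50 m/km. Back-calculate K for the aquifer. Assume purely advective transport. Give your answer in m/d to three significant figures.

386 m/d

v = L / t = 371 / 60.4 = 6.142 m/d
K = v · n / i = 6.142 × 0.22 / 0.0035 = 386 m/d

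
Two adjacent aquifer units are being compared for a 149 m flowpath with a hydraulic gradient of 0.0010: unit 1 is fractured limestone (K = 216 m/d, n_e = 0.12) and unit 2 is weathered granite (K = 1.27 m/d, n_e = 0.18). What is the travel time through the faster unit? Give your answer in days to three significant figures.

Unit 1 (fractured limestone): v = 216×0.0010/0.12 = 1.800 m/d, t = 149/1.800 = 82.78 d
Unit 2 (weathered granite): v = 1.27×0.0010/0.18 = 0.007056 m/d, t = 149/0.007056 = 21120 d
Faster unit: t = 82.8 d

82.8 days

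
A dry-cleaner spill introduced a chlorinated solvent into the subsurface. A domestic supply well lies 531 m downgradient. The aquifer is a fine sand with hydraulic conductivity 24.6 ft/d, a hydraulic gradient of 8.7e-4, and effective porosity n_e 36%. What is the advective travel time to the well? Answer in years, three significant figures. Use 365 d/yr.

80.3 years

K = 24.6 ft/d × 0.3048 = 7.498 m/d
q = Ki = 7.498 × 8.7e-4 = 0.006523 m/d
Average linear velocity = 0.006523 / 0.36 = 0.01812 m/d
t = L / v = 531 / 0.01812 = 29300 d
   = 29300 / 365 = 80.3 yr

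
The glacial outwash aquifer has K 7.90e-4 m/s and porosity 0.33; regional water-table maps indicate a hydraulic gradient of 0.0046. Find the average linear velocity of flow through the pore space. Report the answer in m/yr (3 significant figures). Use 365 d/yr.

K = 7.90e-4 m/s × 86400 s/d = 68.26 m/d
Darcy flux q = K·i = 68.26 × 0.0046 = 0.3140 m/d
Seepage velocity v = q / n = 0.3140 / 0.33 = 0.9514 m/d
   = 0.9514 × 365 = 347 m/yr

347 m/yr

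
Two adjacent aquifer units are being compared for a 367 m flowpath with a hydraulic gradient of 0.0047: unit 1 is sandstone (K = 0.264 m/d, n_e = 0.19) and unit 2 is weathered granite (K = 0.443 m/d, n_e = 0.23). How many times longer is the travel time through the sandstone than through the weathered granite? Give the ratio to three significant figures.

Unit 1 (sandstone): v = 0.264×0.0047/0.19 = 0.006531 m/d, t = 367/0.006531 = 56200 d
Unit 2 (weathered granite): v = 0.443×0.0047/0.23 = 0.009053 m/d, t = 367/0.009053 = 40540 d
t(sandstone) / t(weathered granite) = 56200/40540 = 1.39

1.39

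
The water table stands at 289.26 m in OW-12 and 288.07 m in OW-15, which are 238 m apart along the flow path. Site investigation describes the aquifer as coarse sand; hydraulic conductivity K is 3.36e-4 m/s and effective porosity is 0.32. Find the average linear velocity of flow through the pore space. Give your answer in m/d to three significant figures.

Hydraulic gradient i = (289.26 − 288.07) / 238 = 1.19 / 238 = 0.005000
K = 3.36e-4 m/s × 86400 s/d = 29.03 m/d
q = Ki = 29.03 × 0.005000 = 0.1452 m/d
v = Ki/n = 29.03·0.005000/0.32 = 0.4536 m/d

0.454 m/d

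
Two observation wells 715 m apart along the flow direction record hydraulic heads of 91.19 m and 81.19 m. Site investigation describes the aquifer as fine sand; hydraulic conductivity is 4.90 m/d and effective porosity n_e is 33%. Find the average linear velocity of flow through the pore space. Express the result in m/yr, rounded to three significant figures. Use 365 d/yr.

75.8 m/yr

Hydraulic gradient i = (91.19 − 81.19) / 715 = 10.00 / 715 = 0.01399
Darcy flux q = K·i = 4.90 × 0.01399 = 0.06853 m/d
Average linear velocity = 0.06853 / 0.33 = 0.2077 m/d
   = 0.2077 × 365 = 75.8 m/yr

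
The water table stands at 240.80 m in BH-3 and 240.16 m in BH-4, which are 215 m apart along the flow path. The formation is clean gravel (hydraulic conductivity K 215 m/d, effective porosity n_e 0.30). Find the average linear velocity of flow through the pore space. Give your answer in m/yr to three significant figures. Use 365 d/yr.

Hydraulic gradient i = (240.80 − 240.16) / 215 = 0.64 / 215 = 0.002977
q = Ki = 215 × 0.002977 = 0.6400 m/d
Average linear velocity = 0.6400 / 0.30 = 2.133 m/d
   = 2.133 × 365 = 779 m/yr

779 m/yr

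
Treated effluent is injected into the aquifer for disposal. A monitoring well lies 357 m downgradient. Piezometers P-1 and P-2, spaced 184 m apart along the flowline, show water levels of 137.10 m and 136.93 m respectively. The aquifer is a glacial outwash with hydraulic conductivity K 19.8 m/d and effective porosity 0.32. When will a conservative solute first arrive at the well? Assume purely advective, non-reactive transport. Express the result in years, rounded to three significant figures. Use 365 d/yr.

17.1 years

Hydraulic gradient i = (137.10 − 136.93) / 184 = 0.17 / 184 = 9.239e-4
Specific discharge q = 19.8 × 9.239e-4 = 0.01829 m/d
Seepage velocity v = q / n = 0.01829 / 0.32 = 0.05717 m/d
t = L / v = 357 / 0.05717 = 6245 d
   = 6245 / 365 = 17.1 yr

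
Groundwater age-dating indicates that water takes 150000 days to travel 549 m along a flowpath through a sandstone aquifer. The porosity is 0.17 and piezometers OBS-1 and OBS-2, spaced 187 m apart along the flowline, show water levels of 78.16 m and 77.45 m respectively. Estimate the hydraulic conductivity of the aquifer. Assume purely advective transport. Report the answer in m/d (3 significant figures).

0.164 m/d

Hydraulic gradient i = (78.16 − 77.45) / 187 = 0.71 / 187 = 0.003797
v = L / t = 549 / 150000 = 0.003660 m/d
K = v · n / i = 0.003660 × 0.17 / 0.003797 = 0.164 m/d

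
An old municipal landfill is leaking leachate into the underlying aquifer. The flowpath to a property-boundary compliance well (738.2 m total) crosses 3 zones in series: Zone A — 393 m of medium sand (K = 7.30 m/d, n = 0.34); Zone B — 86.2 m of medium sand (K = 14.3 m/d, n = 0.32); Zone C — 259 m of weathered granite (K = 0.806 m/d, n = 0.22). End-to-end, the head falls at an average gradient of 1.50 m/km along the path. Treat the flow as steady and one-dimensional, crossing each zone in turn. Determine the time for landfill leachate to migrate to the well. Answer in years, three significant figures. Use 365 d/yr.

For zones in series the flux q is common to all zones; the equivalent conductivity is the harmonic (thickness-weighted) mean, K_eq = L_total / Σ(L_j/K_j).
Σ(L/K) = 393/7.30 + 86.2/14.3 + 259/0.806 = 53.84 + 6.028 + 321.3 = 381.2 d
K_eq = L_total / Σ(L/K) = 738.2 / 381.2 = 1.936 m/d
q = K_eq · i = 1.936 × 0.0015 = 0.002905 m/d (same in every zone)
Zone A: v = q/n = 0.002905/0.34 = 0.008543 m/d → t_A = 393/0.008543 = 46000 d
Zone B: v = q/n = 0.002905/0.32 = 0.009077 m/d → t_B = 86.2/0.009077 = 9496 d
Zone C: v = q/n = 0.002905/0.22 = 0.01320 m/d → t_C = 259/0.01320 = 19620 d
Total t = 46000 + 9496 + 19620 = 75110 d
   = 75110 / 365 = 206 yr

206 years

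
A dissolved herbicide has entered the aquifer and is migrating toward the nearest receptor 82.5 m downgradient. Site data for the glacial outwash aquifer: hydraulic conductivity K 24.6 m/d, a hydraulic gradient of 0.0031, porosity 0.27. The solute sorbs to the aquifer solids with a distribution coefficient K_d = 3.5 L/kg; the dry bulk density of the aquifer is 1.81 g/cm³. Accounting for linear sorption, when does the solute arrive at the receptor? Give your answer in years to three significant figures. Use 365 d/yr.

19.6 years

Specific discharge q = 24.6 × 0.0031 = 0.07626 m/d
Average linear velocity = 0.07626 / 0.27 = 0.2824 m/d
Retardation R = 1 + ρ_b·K_d/n = 1 + 1.81×3.5/0.27 = 24.46
Contaminant velocity v_c = v/R = 0.2824/24.46 = 0.01155 m/d
t = L/v_c = 82.5/0.01155 = 7145 d
   = 7145/365 = 19.6 yr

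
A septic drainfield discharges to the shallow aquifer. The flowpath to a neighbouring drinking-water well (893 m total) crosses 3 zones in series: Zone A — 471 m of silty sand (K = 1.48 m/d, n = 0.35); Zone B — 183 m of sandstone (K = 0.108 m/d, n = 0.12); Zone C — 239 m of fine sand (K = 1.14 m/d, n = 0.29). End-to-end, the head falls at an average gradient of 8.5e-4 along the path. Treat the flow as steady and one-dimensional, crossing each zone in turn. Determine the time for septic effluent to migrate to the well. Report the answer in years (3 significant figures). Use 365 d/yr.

2050 years

Continuity: the same q passes through each zone, so ΔH = q·Σ(L_j/K_j) — the zones act as resistances in series.
Σ(L/K) = 471/1.48 + 183/0.108 + 239/1.14 = 318.2 + 1694 + 209.6 = 2222 d
K_eq = L_total / Σ(L/K) = 893 / 2222 = 0.4018 m/d
q = K_eq · i = 0.4018 × 8.5e-4 = 3.416e-4 m/d (same in every zone)
Zone A: v = q/n = 3.416e-4/0.35 = 9.759e-4 m/d → t_A = 471/9.759e-4 = 482600 d
Zone B: v = q/n = 3.416e-4/0.12 = 0.002846 m/d → t_B = 183/0.002846 = 64290 d
Zone C: v = q/n = 3.416e-4/0.29 = 0.001178 m/d → t_C = 239/0.001178 = 202900 d
Total t = 482600 + 64290 + 202900 = 749900 d
   = 749900 / 365 = 2050 yr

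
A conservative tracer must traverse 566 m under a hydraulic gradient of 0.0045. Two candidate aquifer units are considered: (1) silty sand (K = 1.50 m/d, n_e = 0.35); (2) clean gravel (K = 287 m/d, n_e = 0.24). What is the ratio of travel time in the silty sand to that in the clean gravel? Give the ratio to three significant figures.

Unit 1 (silty sand): v = 1.50×0.0045/0.35 = 0.01929 m/d, t = 566/0.01929 = 29350 d
Unit 2 (clean gravel): v = 287×0.0045/0.24 = 5.381 m/d, t = 566/5.381 = 105.2 d
t(silty sand) / t(clean gravel) = 29350/105.2 = 279

279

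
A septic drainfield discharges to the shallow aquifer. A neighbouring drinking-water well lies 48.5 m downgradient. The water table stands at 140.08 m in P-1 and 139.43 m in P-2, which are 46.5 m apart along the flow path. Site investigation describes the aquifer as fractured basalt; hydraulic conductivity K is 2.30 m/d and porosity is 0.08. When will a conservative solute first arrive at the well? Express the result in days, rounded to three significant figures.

Hydraulic gradient i = (140.08 − 139.43) / 46.5 = 0.65 / 46.5 = 0.01398
q = Ki = 2.30 × 0.01398 = 0.03215 m/d
v = Ki/n = 2.30·0.01398/0.08 = 0.4019 m/d
t = L / v = 48.5 / 0.4019 = 120.7 d

121 days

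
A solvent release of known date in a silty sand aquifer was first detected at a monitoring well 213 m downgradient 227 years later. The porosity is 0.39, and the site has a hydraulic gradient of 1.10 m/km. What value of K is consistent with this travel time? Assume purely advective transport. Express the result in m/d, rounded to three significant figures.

t = 227 years = 82860 d
v = L / t = 213 / 82860 = 0.002571 m/d
K = v · n / i = 0.002571 × 0.39 / 0.0011 = 0.911 m/d

0.911 m/d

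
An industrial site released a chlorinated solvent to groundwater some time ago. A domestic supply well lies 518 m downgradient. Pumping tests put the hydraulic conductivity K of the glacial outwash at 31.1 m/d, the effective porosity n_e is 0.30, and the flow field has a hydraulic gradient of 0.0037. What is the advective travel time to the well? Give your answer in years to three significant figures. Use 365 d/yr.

q = Ki = 31.1 × 0.0037 = 0.1151 m/d
Average linear velocity = 0.1151 / 0.30 = 0.3836 m/d
t = L / v = 518 / 0.3836 = 1350 d
   = 1350 / 365 = 3.70 yr

3.70 years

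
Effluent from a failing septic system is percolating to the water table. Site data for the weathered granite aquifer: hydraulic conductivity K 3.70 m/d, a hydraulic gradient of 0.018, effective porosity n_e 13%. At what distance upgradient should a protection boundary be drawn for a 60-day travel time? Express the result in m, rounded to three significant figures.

30.7 m

Specific discharge q = 3.70 × 0.018 = 0.06660 m/d
v_s = q/n_e = 0.06660/0.13 = 0.5123 m/d
L = v × T = 0.5123 × 60 = 30.74 m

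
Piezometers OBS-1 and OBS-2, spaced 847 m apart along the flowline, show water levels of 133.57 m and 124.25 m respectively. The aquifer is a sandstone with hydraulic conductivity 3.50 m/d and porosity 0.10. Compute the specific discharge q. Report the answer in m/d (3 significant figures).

0.0385 m/d

Hydraulic gradient i = (133.57 − 124.25) / 847 = 9.32 / 847 = 0.01100
Darcy flux q = K·i = 3.50 × 0.01100 = 0.03851 m/d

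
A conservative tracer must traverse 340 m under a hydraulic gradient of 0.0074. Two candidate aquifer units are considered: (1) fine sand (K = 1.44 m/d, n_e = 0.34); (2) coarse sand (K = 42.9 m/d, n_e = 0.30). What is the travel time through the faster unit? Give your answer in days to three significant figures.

321 days

Unit 1 (fine sand): v = 1.44×0.0074/0.34 = 0.03134 m/d, t = 340/0.03134 = 10850 d
Unit 2 (coarse sand): v = 42.9×0.0074/0.30 = 1.058 m/d, t = 340/1.058 = 321.3 d
Faster unit: t = 321 d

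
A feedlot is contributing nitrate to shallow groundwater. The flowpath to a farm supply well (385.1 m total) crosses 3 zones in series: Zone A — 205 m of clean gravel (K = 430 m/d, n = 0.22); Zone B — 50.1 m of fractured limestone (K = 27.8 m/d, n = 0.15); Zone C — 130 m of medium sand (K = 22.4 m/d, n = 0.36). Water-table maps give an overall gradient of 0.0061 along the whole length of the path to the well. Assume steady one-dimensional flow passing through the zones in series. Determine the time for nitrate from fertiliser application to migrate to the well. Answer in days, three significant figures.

Continuity: the same q passes through each zone, so ΔH = q·Σ(L_j/K_j) — the zones act as resistances in series.
Σ(L/K) = 205/430 + 50.1/27.8 + 130/22.4 = 0.4767 + 1.802 + 5.804 = 8.082 d
K_eq = L_total / Σ(L/K) = 385.1 / 8.082 = 47.65 m/d
q = K_eq · i = 47.65 × 0.0061 = 0.2906 m/d (same in every zone)
Zone A: v = q/n = 0.2906/0.22 = 1.321 m/d → t_A = 205/1.321 = 155.2 d
Zone B: v = q/n = 0.2906/0.15 = 1.938 m/d → t_B = 50.1/1.938 = 25.86 d
Zone C: v = q/n = 0.2906/0.36 = 0.8073 m/d → t_C = 130/0.8073 = 161.0 d
Total t = 155.2 + 25.86 + 161.0 = 342.1 d

342 days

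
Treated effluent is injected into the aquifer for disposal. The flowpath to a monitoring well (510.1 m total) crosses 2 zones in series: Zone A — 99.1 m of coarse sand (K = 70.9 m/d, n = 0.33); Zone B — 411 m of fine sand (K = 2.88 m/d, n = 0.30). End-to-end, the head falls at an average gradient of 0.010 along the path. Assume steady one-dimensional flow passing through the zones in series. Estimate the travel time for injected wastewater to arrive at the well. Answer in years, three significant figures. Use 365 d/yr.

For zones in series the flux q is common to all zones; the equivalent conductivity is the harmonic (thickness-weighted) mean, K_eq = L_total / Σ(L_j/K_j).
Σ(L/K) = 99.1/70.9 + 411/2.88 = 1.398 + 142.7 = 144.1 d
K_eq = L_total / Σ(L/K) = 510.1 / 144.1 = 3.540 m/d
q = K_eq · i = 3.540 × 0.010 = 0.03540 m/d (same in every zone)
Zone A: v = q/n = 0.03540/0.33 = 0.1073 m/d → t_A = 99.1/0.1073 = 923.9 d
Zone B: v = q/n = 0.03540/0.30 = 0.1180 m/d → t_B = 411/0.1180 = 3483 d
Total t = 923.9 + 3483 = 4407 d
   = 4407 / 365 = 12.1 yr

12.1 years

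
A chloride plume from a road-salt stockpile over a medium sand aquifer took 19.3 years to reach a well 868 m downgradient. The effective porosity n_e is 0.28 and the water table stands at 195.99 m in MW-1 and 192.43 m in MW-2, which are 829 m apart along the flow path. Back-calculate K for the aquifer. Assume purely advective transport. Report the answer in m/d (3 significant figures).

Hydraulic gradient i = (195.99 − 192.43) / 829 = 3.56 / 829 = 0.004294
t = 19.3 years = 7045 d
v = L / t = 868 / 7045 = 0.1232 m/d
K = v · n / i = 0.1232 × 0.28 / 0.004294 = 8.03 m/d

8.03 m/d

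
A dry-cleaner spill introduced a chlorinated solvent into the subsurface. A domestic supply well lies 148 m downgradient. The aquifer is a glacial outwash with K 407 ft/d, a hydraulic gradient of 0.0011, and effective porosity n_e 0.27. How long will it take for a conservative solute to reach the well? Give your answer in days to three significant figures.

293 days

K = 407 ft/d × 0.3048 = 124.1 m/d
Darcy flux q = K·i = 124.1 × 0.0011 = 0.1365 m/d
v_s = q/n_e = 0.1365/0.27 = 0.5054 m/d
t = L / v = 148 / 0.5054 = 292.8 d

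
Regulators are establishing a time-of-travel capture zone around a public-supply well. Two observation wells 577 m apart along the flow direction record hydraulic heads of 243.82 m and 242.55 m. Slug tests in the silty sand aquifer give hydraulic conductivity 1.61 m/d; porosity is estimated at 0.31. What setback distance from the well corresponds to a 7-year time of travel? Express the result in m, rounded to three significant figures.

29.2 m

Hydraulic gradient i = (243.82 − 242.55) / 577 = 1.27 / 577 = 0.002201
q = Ki = 1.61 × 0.002201 = 0.003544 m/d
v = Ki/n = 1.61·0.002201/0.31 = 0.01143 m/d
T = 7 yr × 365 = 2555 d
L = v × T = 0.01143 × 2555 = 29.21 m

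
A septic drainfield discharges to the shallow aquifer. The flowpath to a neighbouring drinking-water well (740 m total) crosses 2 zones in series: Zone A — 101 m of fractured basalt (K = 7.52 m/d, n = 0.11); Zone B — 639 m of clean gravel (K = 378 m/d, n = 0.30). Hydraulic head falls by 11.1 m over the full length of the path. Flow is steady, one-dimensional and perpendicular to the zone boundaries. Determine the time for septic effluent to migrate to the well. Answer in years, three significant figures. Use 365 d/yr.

Continuity: the same q passes through each zone, so ΔH = q·Σ(L_j/K_j) — the zones act as resistances in series.
Σ(L/K) = 101/7.52 + 639/378 = 13.43 + 1.690 = 15.12 d
q = ΔH / Σ(L/K) = 11.1 / 15.12 = 0.7341 m/d (same in every zone)
Zone A: v = q/n = 0.7341/0.11 = 6.673 m/d → t_A = 101/6.673 = 15.13 d
Zone B: v = q/n = 0.7341/0.30 = 2.447 m/d → t_B = 639/2.447 = 261.1 d
Total t = 15.13 + 261.1 = 276.3 d
   = 276.3 / 365 = 0.757 yr

0.757 years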